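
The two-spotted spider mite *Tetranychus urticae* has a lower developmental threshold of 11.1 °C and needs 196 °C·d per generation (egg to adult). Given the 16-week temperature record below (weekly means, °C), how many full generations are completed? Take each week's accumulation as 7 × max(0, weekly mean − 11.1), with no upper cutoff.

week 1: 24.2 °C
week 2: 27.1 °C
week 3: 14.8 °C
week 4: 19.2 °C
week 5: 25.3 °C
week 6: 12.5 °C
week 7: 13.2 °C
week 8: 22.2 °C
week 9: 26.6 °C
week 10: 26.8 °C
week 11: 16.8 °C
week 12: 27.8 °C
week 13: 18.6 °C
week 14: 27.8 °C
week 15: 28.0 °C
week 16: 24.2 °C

6 generations

Weekly DD (7 × max(0, T̄ − 11.1)): 91.7, 112.0, 25.9, 56.7, 99.4, 9.8, 14.7, 77.7, 108.5, 109.9, 39.9, 116.9, 52.5, 116.9, 118.3, 91.7.
Season total = 1242.5 DD.
Complete generations = ⌊1242.5 / 196⌋ = 6.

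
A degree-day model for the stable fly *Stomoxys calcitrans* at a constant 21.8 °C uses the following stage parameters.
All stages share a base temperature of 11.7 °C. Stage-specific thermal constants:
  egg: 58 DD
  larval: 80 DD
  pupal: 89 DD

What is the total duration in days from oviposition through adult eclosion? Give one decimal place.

22.5 days

Daily accumulation at 21.8 °C = 21.8 − 11.7 = 10.1 DD/day.
Total K = 58 + 80 + 89 = 227 DD.
Total duration = 227 / 10.1 = 22.475 ≈ 22.5 days.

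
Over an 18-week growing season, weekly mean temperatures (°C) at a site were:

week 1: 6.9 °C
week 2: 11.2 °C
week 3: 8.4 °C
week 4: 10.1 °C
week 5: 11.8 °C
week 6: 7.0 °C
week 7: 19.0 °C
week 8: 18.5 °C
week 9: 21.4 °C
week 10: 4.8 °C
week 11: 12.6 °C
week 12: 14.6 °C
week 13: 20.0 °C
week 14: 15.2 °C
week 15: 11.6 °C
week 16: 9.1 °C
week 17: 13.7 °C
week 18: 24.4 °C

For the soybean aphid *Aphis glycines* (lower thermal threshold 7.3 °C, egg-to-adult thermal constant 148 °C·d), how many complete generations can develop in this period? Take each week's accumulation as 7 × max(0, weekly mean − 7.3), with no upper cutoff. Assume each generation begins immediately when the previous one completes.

5 generations

Weekly DD (7 × max(0, T̄ − 7.3)): 0.0, 27.3, 7.7, 19.6, 31.5, 0.0, 81.9, 78.4, 98.7, 0.0, 37.1, 51.1, 88.9, 55.3, 30.1, 12.6, 44.8, 119.7.
Season total = 784.7 DD.
Complete generations = ⌊784.7 / 148⌋ = 5.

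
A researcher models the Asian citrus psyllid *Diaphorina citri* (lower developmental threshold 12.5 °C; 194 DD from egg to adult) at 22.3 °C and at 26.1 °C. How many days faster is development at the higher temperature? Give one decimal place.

At 22.3 °C: 194 / (22.3 − 12.5) = 194 / 9.8 = 19.796 d.
At 26.1 °C: 194 / (26.1 − 12.5) = 194 / 13.6 = 14.265 d.
Difference = |19.796 − 14.265| = 5.531 ≈ 5.5 days.

5.5 days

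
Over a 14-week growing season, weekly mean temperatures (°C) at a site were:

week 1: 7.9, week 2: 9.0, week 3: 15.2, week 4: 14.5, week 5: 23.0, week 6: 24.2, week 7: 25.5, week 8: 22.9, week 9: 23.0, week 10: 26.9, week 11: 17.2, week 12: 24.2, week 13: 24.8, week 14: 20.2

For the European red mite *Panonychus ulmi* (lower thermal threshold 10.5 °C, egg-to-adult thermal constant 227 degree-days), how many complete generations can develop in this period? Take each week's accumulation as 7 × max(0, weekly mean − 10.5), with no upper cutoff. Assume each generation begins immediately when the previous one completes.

Weekly DD (7 × max(0, T̄ − 10.5)): 0.0, 0.0, 32.9, 28.0, 87.5, 95.9, 105.0, 86.8, 87.5, 114.8, 46.9, 95.9, 100.1, 67.9.
Season total = 949.2 DD.
Complete generations = ⌊949.2 / 227⌋ = 4.

4 generations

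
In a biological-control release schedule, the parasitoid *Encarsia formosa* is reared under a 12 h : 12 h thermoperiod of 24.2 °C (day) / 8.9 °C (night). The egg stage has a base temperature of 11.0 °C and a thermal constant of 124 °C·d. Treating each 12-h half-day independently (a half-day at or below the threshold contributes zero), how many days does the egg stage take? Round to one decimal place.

18.8 days

Day half: max(0, 24.2 − 11.0) × 0.5 = 13.2 × 0.5 = 6.60 DD.
Night half: max(0, 8.9 − 11.0) × 0.5 = 0.0 × 0.5 = 0.00 DD.
Per 24 h: 6.60 DD/day.
Duration = 124 / 6.60 = 18.788 ≈ 18.8 days.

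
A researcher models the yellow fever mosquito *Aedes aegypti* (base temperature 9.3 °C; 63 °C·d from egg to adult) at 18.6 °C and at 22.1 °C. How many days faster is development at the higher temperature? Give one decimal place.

At 18.6 °C: 63 / (18.6 − 9.3) = 63 / 9.3 = 6.774 d.
At 22.1 °C: 63 / (22.1 − 9.3) = 63 / 12.8 = 4.922 d.
Difference = |6.774 − 4.922| = 1.852 ≈ 1.9 days.

1.9 days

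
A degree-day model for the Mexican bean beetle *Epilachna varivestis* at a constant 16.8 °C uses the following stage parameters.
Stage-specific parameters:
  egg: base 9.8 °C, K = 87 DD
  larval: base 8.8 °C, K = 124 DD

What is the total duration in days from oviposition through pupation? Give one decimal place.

27.9 days

egg: 87 / (16.8 − 9.8) = 87 / 7.0 = 12.429 d.
larval: 124 / (16.8 − 8.8) = 124 / 8.0 = 15.500 d.
Sum = 27.929 ≈ 27.9 days.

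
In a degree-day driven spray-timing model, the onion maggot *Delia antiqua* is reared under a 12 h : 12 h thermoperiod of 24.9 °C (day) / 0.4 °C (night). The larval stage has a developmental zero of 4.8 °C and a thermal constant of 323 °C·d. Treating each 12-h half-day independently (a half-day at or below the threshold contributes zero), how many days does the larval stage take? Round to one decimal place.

32.1 days

Day half: max(0, 24.9 − 4.8) × 0.5 = 20.1 × 0.5 = 10.05 DD.
Night half: max(0, 0.4 − 4.8) × 0.5 = 0.0 × 0.5 = 0.00 DD.
Per 24 h: 10.05 DD/day.
Duration = 323 / 10.05 = 32.139 ≈ 32.1 days.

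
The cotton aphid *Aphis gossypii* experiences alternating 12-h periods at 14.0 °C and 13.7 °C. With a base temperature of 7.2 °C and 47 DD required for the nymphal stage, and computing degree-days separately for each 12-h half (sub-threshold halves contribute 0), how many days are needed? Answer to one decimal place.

Day half: max(0, 14.0 − 7.2) × 0.5 = 6.8 × 0.5 = 3.40 DD.
Night half: max(0, 13.7 − 7.2) × 0.5 = 6.5 × 0.5 = 3.25 DD.
Per 24 h: 6.65 DD/day.
Duration = 47 / 6.65 = 7.068 ≈ 7.1 days.

7.1 days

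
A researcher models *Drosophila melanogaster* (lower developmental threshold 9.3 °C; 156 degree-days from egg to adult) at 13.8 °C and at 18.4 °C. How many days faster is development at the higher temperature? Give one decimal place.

At 13.8 °C: 156 / (13.8 − 9.3) = 156 / 4.5 = 34.667 d.
At 18.4 °C: 156 / (18.4 − 9.3) = 156 / 9.1 = 17.143 d.
Difference = |34.667 − 17.143| = 17.524 ≈ 17.5 days.

17.5 days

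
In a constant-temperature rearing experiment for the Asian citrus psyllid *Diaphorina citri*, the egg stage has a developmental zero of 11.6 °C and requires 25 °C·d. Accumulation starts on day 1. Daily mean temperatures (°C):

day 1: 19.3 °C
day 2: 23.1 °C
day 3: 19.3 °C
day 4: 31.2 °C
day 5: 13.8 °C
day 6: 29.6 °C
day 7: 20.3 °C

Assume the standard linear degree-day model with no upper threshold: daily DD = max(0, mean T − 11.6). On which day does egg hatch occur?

Daily DD above 11.6 °C: 7.7, 11.5, 7.7, 19.6, 2.2, 18.0, 8.7.
Cumulative: 7.7, 19.2, 26.9, 46.5, 48.7, 66.7, 75.4.
The total first reaches 25 DD on day 3.

day 3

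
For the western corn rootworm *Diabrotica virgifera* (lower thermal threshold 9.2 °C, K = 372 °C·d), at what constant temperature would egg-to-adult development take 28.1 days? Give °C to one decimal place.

22.4 °C

Required daily accumulation = 372 / 28.1 = 13.238 DD/day.
T = T_base + 13.238 = 9.2 + 13.238 = 22.438 ≈ 22.4 °C.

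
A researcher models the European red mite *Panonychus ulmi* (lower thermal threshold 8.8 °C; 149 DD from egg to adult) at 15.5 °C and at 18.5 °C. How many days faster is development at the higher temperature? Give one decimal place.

6.9 days

At 15.5 °C: 149 / (15.5 − 8.8) = 149 / 6.7 = 22.239 d.
At 18.5 °C: 149 / (18.5 − 8.8) = 149 / 9.7 = 15.361 d.
Difference = |22.239 − 15.361| = 6.878 ≈ 6.9 days.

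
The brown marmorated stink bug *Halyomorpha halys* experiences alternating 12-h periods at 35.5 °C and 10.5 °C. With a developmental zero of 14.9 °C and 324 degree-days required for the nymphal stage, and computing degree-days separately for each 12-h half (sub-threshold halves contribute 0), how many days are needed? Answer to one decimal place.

31.5 days

Day half: max(0, 35.5 − 14.9) × 0.5 = 20.6 × 0.5 = 10.30 DD.
Night half: max(0, 10.5 − 14.9) × 0.5 = 0.0 × 0.5 = 0.00 DD.
Per 24 h: 10.30 DD/day.
Duration = 324 / 10.30 = 31.456 ≈ 31.5 days.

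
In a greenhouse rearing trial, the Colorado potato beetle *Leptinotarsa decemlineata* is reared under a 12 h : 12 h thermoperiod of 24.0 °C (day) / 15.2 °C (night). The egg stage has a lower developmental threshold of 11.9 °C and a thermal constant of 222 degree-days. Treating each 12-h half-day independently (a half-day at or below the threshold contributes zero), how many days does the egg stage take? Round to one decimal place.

28.8 days

Day half: max(0, 24.0 − 11.9) × 0.5 = 12.1 × 0.5 = 6.05 DD.
Night half: max(0, 15.2 − 11.9) × 0.5 = 3.3 × 0.5 = 1.65 DD.
Per 24 h: 7.70 DD/day.
Duration = 222 / 7.70 = 28.831 ≈ 28.8 days.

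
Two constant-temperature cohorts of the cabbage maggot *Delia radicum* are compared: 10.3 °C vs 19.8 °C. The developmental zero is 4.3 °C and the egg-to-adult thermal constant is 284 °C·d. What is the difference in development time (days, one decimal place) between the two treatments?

29.0 days

At 10.3 °C: 284 / (10.3 − 4.3) = 284 / 6.0 = 47.333 d.
At 19.8 °C: 284 / (19.8 − 4.3) = 284 / 15.5 = 18.323 d.
Difference = |47.333 − 18.323| = 29.011 ≈ 29.0 days.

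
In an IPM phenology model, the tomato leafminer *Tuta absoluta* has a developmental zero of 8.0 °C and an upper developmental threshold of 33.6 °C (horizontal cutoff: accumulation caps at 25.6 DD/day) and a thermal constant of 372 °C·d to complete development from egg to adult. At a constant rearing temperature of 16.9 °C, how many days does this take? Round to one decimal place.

41.8 days

Daily accumulation = 16.9 − 8.0 = 8.9 DD/day.
Duration = 372 / 8.9 = 41.798 ≈ 41.8 days.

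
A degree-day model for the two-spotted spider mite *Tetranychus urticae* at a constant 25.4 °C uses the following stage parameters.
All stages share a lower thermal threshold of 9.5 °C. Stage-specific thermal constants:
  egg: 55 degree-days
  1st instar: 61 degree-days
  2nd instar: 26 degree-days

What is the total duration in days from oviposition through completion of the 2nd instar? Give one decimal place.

8.9 days

Daily accumulation at 25.4 °C = 25.4 − 9.5 = 15.9 DD/day.
Total K = 55 + 61 + 26 = 142 DD.
Total duration = 142 / 15.9 = 8.931 ≈ 8.9 days.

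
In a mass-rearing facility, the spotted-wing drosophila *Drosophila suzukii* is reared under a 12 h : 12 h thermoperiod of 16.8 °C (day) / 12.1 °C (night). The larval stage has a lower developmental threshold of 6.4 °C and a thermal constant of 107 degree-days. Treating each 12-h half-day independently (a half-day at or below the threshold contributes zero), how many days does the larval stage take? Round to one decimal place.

Day half: max(0, 16.8 − 6.4) × 0.5 = 10.4 × 0.5 = 5.20 DD.
Night half: max(0, 12.1 − 6.4) × 0.5 = 5.7 × 0.5 = 2.85 DD.
Per 24 h: 8.05 DD/day.
Duration = 107 / 8.05 = 13.292 ≈ 13.3 days.

13.3 days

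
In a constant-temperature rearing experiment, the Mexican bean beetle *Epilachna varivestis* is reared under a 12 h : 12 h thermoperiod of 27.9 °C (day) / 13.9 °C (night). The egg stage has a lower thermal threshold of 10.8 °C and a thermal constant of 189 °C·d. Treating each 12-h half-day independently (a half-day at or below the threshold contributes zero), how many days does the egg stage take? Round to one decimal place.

18.7 days

Day half: max(0, 27.9 − 10.8) × 0.5 = 17.1 × 0.5 = 8.55 DD.
Night half: max(0, 13.9 − 10.8) × 0.5 = 3.1 × 0.5 = 1.55 DD.
Per 24 h: 10.10 DD/day.
Duration = 189 / 10.10 = 18.713 ≈ 18.7 days.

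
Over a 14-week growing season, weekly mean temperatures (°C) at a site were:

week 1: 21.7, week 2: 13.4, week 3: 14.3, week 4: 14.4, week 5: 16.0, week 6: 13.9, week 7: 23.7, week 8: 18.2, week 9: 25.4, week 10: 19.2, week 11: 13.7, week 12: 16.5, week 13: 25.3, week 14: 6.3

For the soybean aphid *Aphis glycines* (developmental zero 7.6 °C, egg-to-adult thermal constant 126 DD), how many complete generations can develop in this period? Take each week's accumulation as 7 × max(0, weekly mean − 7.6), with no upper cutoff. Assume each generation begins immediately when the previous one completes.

7 generations

Weekly DD (7 × max(0, T̄ − 7.6)): 98.7, 40.6, 46.9, 47.6, 58.8, 44.1, 112.7, 74.2, 124.6, 81.2, 42.7, 62.3, 123.9, 0.0.
Season total = 958.3 DD.
Complete generations = ⌊958.3 / 126⌋ = 7.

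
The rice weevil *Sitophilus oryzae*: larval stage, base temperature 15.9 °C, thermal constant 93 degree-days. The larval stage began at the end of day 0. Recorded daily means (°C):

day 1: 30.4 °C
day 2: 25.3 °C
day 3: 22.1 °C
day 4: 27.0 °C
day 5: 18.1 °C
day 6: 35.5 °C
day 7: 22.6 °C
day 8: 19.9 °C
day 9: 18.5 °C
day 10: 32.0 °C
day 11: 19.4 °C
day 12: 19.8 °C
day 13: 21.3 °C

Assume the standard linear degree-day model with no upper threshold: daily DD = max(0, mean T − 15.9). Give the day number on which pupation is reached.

day 11

Daily DD above 15.9 °C: 14.5, 9.4, 6.2, 11.1, 2.2, 19.6, 6.7, 4.0, 2.6, 16.1, 3.5, 3.9, 5.4.
Cumulative: 14.5, 23.9, 30.1, 41.2, 43.4, 63.0, 69.7, 73.7, 76.3, 92.4, 95.9, 99.8, 105.2.
The total first reaches 93 DD on day 11.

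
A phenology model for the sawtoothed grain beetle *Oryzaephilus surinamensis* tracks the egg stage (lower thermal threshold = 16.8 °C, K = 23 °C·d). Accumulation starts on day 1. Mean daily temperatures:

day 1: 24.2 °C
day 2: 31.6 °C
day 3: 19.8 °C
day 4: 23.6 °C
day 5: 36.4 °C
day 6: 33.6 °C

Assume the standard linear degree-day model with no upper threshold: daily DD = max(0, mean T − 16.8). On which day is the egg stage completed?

Daily DD above 16.8 °C: 7.4, 14.8, 3.0, 6.8, 19.6, 16.8.
Cumulative: 7.4, 22.2, 25.2, 32.0, 51.6, 68.4.
The total first reaches 23 DD on day 3.

day 3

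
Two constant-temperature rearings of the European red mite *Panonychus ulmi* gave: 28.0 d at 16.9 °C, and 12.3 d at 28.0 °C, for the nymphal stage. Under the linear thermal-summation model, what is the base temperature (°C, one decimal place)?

8.2 °C

Equal thermal constants: D₁(T₁ − T_b) = D₂(T₂ − T_b).
28.0·(16.9 − T_b) = 12.3·(28.0 − T_b)
T_b = (28.0·16.9 − 12.3·28.0) / (28.0 − 12.3) = 128.80 / 15.7 = 8.204 °C ≈ 8.2 °C.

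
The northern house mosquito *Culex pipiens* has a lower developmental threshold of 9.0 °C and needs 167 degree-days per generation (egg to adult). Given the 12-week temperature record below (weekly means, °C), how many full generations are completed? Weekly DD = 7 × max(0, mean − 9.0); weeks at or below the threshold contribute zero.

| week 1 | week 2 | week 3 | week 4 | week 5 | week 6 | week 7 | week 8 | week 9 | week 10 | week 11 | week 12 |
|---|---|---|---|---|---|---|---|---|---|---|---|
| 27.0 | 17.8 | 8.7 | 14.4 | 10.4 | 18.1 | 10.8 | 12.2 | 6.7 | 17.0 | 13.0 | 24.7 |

3 generations

Weekly DD (7 × max(0, T̄ − 9.0)): 126.0, 61.6, 0.0, 37.8, 9.8, 63.7, 12.6, 22.4, 0.0, 56.0, 28.0, 109.9.
Season total = 527.8 DD.
Complete generations = ⌊527.8 / 167⌋ = 3.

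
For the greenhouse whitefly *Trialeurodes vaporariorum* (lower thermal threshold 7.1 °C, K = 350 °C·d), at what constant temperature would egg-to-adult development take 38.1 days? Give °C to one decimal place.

16.3 °C

Required daily accumulation = 350 / 38.1 = 9.186 DD/day.
T = T_base + 9.186 = 7.1 + 9.186 = 16.286 ≈ 16.3 °C.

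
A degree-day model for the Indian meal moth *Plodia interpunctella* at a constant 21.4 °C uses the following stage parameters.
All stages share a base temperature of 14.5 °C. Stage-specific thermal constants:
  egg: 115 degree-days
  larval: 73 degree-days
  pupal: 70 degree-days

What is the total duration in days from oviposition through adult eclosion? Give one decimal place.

37.4 days

Daily accumulation at 21.4 °C = 21.4 − 14.5 = 6.9 DD/day.
Total K = 115 + 73 + 70 = 258 DD.
Total duration = 258 / 6.9 = 37.391 ≈ 37.4 days.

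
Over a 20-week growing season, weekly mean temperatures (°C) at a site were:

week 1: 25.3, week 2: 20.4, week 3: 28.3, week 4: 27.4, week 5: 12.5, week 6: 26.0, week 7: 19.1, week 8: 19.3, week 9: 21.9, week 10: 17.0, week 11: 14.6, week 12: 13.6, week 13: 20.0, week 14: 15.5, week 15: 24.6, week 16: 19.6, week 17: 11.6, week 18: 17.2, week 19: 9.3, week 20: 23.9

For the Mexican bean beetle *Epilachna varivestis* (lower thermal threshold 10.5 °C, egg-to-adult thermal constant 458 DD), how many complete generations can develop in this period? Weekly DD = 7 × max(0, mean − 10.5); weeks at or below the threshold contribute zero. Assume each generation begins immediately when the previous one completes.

2 generations

Weekly DD (7 × max(0, T̄ − 10.5)): 103.6, 69.3, 124.6, 118.3, 14.0, 108.5, 60.2, 61.6, 79.8, 45.5, 28.7, 21.7, 66.5, 35.0, 98.7, 63.7, 7.7, 46.9, 0.0, 93.8.
Season total = 1248.1 DD.
Complete generations = ⌊1248.1 / 458⌋ = 2.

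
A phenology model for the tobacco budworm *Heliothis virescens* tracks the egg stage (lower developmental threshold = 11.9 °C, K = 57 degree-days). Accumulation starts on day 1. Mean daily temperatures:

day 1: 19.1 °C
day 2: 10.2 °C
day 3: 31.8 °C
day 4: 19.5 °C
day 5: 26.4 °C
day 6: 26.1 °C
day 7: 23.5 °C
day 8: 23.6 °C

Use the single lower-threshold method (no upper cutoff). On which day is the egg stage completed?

Daily DD above 11.9 °C: 7.2, 0.0, 19.9, 7.6, 14.5, 14.2, 11.6, 11.7.
Cumulative: 7.2, 7.2, 27.1, 34.7, 49.2, 63.4, 75.0, 86.7.
The total first reaches 57 DD on day 6.

day 6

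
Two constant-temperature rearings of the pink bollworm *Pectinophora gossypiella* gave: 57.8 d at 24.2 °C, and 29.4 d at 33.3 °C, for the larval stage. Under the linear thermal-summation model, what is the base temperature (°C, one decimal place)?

14.8 °C

Linear rate model ⇒ the product D·(T − T_b) is constant across temperatures.
57.8·(24.2 − T_b) = 29.4·(33.3 − T_b)
T_b = (57.8·24.2 − 29.4·33.3) / (57.8 − 29.4) = 419.74 / 28.4 = 14.780 °C ≈ 14.8 °C.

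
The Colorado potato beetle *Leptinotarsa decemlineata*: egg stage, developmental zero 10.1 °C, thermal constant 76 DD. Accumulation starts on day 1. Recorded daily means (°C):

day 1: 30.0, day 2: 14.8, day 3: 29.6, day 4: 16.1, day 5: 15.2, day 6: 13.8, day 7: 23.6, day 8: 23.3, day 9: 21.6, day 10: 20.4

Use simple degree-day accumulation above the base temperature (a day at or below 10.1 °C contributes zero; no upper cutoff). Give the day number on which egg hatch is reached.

Daily DD above 10.1 °C: 19.9, 4.7, 19.5, 6.0, 5.1, 3.7, 13.5, 13.2, 11.5, 10.3.
Cumulative: 19.9, 24.6, 44.1, 50.1, 55.2, 58.9, 72.4, 85.6, 97.1, 107.4.
The total first reaches 76 DD on day 8.

day 8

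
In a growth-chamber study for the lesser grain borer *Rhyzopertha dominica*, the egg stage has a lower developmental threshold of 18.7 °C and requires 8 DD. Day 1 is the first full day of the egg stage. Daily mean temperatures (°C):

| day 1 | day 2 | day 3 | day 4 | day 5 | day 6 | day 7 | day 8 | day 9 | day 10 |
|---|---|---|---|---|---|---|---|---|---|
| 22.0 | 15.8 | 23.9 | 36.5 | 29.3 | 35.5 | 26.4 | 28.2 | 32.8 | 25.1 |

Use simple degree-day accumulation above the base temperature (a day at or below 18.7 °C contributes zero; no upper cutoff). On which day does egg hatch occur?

Daily DD above 18.7 °C: 3.3, 0.0, 5.2, 17.8, 10.6, 16.8, 7.7, 9.5, 14.1, 6.4.
Cumulative: 3.3, 3.3, 8.5, 26.3, 36.9, 53.7, 61.4, 70.9, 85.0, 91.4.
The total first reaches 8 DD on day 3.

day 3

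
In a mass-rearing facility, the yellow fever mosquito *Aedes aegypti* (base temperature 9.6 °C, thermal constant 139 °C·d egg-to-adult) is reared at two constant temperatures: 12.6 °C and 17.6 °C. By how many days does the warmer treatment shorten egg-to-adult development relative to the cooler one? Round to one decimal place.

29.0 days

At 12.6 °C: 139 / (12.6 − 9.6) = 139 / 3.0 = 46.333 d.
At 17.6 °C: 139 / (17.6 − 9.6) = 139 / 8.0 = 17.375 d.
Difference = |46.333 − 17.375| = 28.958 ≈ 29.0 days.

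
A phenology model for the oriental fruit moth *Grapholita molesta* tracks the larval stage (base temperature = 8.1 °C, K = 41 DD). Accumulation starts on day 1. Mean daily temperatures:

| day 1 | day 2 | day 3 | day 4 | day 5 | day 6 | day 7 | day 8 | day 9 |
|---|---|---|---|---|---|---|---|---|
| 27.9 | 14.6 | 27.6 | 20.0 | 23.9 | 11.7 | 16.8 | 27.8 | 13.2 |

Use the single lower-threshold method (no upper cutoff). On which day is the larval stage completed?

Daily DD above 8.1 °C: 19.8, 6.5, 19.5, 11.9, 15.8, 3.6, 8.7, 19.7, 5.1.
Cumulative: 19.8, 26.3, 45.8, 57.7, 73.5, 77.1, 85.8, 105.5, 110.6.
The total first reaches 41 DD on day 3.

day 3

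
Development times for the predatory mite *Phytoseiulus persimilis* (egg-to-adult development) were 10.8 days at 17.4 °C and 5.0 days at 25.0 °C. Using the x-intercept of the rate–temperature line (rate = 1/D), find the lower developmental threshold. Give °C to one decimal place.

10.8 °C

Under the model K = D·(T − T_b), so D₁·(T₁ − T_b) = D₂·(T₂ − T_b).
10.8·(17.4 − T_b) = 5.0·(25.0 − T_b)
T_b = (10.8·17.4 − 5.0·25.0) / (10.8 − 5.0) = 62.92 / 5.8 = 10.848 °C ≈ 10.8 °C.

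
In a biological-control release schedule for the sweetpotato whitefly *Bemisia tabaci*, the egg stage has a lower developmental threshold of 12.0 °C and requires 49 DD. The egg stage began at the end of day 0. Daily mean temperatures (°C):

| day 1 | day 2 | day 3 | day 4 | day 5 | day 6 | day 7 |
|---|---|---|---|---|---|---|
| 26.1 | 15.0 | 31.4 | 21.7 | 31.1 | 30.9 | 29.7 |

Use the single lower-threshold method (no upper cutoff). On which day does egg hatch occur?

Daily DD above 12.0 °C: 14.1, 3.0, 19.4, 9.7, 19.1, 18.9, 17.7.
Cumulative: 14.1, 17.1, 36.5, 46.2, 65.3, 84.2, 101.9.
The total first reaches 49 DD on day 5.

day 5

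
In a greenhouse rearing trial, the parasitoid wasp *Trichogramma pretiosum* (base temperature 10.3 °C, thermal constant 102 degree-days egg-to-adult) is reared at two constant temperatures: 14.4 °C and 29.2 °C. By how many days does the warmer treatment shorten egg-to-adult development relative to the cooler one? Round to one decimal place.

19.5 days

At 14.4 °C: 102 / (14.4 − 10.3) = 102 / 4.1 = 24.878 d.
At 29.2 °C: 102 / (29.2 − 10.3) = 102 / 18.9 = 5.397 d.
Difference = |24.878 − 5.397| = 19.481 ≈ 19.5 days.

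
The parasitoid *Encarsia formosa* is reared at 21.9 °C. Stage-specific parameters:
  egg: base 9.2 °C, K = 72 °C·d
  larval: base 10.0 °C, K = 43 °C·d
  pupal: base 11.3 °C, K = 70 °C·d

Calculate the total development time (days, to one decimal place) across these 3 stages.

15.9 days

egg: 72 / (21.9 − 9.2) = 72 / 12.7 = 5.669 d.
larval: 43 / (21.9 − 10.0) = 43 / 11.9 = 3.613 d.
pupal: 70 / (21.9 − 11.3) = 70 / 10.6 = 6.604 d.
Sum = 15.887 ≈ 15.9 days.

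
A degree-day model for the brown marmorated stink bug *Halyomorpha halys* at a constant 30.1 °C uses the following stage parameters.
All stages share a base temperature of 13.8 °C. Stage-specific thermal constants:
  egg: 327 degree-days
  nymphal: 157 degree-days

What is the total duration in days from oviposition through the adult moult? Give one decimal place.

Daily accumulation at 30.1 °C = 30.1 − 13.8 = 16.3 DD/day.
Total K = 327 + 157 = 484 DD.
Total duration = 484 / 16.3 = 29.693 ≈ 29.7 days.

29.7 days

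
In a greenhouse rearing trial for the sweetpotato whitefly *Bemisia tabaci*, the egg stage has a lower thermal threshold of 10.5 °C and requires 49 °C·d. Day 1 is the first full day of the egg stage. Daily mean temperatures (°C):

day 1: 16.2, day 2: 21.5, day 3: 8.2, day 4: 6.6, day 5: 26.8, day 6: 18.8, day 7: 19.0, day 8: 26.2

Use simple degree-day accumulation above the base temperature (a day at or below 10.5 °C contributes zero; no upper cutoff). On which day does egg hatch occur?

day 7

Daily DD above 10.5 °C: 5.7, 11.0, 0.0, 0.0, 16.3, 8.3, 8.5, 15.7.
Cumulative: 5.7, 16.7, 16.7, 16.7, 33.0, 41.3, 49.8, 65.5.
The total first reaches 49 DD on day 7.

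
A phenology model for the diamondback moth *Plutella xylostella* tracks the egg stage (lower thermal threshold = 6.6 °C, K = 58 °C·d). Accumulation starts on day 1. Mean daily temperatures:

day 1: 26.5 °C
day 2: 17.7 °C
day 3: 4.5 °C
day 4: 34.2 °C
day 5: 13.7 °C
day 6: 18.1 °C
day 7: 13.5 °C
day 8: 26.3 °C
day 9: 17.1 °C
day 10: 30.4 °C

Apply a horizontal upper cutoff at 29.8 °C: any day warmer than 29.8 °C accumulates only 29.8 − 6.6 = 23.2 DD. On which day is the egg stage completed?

Daily DD above 6.6 °C (capped at 23.2): 19.9, 11.1, 0.0, 23.2, 7.1, 11.5, 6.9, 19.7, 10.5, 23.2.
Cumulative: 19.9, 31.0, 31.0, 54.2, 61.3, 72.8, 79.7, 99.4, 109.9, 133.1.
The total first reaches 58 DD on day 5.

day 5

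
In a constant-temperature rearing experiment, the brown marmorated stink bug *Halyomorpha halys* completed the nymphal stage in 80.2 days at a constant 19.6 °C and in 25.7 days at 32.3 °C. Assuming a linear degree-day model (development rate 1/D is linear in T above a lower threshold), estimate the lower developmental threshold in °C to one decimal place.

13.6 °C

Equal thermal constants: D₁(T₁ − T_b) = D₂(T₂ − T_b).
80.2·(19.6 − T_b) = 25.7·(32.3 − T_b)
T_b = (80.2·19.6 − 25.7·32.3) / (80.2 − 25.7) = 741.81 / 54.5 = 13.611 °C ≈ 13.6 °C.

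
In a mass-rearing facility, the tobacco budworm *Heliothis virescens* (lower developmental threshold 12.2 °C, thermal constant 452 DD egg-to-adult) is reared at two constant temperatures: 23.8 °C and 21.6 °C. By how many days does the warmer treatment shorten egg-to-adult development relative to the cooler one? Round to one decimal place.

9.1 days

At 23.8 °C: 452 / (23.8 − 12.2) = 452 / 11.6 = 38.966 d.
At 21.6 °C: 452 / (21.6 − 12.2) = 452 / 9.4 = 48.085 d.
Difference = |38.966 − 48.085| = 9.120 ≈ 9.1 days.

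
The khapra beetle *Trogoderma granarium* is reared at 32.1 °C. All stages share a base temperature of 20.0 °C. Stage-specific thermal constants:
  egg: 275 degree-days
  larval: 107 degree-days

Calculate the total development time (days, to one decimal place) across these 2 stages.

31.6 days

Daily accumulation at 32.1 °C = 32.1 − 20.0 = 12.1 DD/day.
Total K = 275 + 107 = 382 DD.
Total duration = 382 / 12.1 = 31.570 ≈ 31.6 days.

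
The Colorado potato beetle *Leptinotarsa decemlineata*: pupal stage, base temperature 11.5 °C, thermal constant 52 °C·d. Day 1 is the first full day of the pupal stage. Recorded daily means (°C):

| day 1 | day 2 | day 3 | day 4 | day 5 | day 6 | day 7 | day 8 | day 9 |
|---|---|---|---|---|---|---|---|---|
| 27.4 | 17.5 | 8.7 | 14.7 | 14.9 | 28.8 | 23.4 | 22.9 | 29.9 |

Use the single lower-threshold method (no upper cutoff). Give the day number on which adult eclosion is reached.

Daily DD above 11.5 °C: 15.9, 6.0, 0.0, 3.2, 3.4, 17.3, 11.9, 11.4, 18.4.
Cumulative: 15.9, 21.9, 21.9, 25.1, 28.5, 45.8, 57.7, 69.1, 87.5.
The total first reaches 52 DD on day 7.

day 7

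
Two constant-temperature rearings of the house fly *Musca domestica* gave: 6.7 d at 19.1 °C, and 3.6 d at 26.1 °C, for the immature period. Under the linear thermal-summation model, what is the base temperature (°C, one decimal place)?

11.0 °C

Under the model K = D·(T − T_b), so D₁·(T₁ − T_b) = D₂·(T₂ − T_b).
6.7·(19.1 − T_b) = 3.6·(26.1 − T_b)
T_b = (6.7·19.1 − 3.6·26.1) / (6.7 − 3.6) = 34.01 / 3.1 = 10.971 °C ≈ 11.0 °C.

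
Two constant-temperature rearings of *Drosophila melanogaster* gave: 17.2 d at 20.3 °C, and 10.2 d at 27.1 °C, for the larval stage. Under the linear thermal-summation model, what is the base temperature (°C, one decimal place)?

10.4 °C

Under the model K = D·(T − T_b), so D₁·(T₁ − T_b) = D₂·(T₂ − T_b).
17.2·(20.3 − T_b) = 10.2·(27.1 − T_b)
T_b = (17.2·20.3 − 10.2·27.1) / (17.2 − 10.2) = 72.74 / 7.0 = 10.391 °C ≈ 10.4 °C.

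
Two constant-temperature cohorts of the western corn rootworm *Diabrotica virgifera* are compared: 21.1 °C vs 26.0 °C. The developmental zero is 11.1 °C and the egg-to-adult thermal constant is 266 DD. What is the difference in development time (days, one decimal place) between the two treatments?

8.7 days

At 21.1 °C: 266 / (21.1 − 11.1) = 266 / 10.0 = 26.600 d.
At 26.0 °C: 266 / (26.0 − 11.1) = 266 / 14.9 = 17.852 d.
Difference = |26.600 − 17.852| = 8.748 ≈ 8.7 days.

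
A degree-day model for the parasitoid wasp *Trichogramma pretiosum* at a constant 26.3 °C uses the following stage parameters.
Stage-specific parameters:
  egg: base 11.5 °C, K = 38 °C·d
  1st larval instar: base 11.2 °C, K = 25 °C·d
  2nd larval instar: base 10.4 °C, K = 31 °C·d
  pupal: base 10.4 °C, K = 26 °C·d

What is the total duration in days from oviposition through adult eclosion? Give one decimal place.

egg: 38 / (26.3 − 11.5) = 38 / 14.8 = 2.568 d.
1st larval instar: 25 / (26.3 − 11.2) = 25 / 15.1 = 1.656 d.
2nd larval instar: 31 / (26.3 − 10.4) = 31 / 15.9 = 1.950 d.
pupal: 26 / (26.3 − 10.4) = 26 / 15.9 = 1.635 d.
Sum = 7.808 ≈ 7.8 days.

7.8 days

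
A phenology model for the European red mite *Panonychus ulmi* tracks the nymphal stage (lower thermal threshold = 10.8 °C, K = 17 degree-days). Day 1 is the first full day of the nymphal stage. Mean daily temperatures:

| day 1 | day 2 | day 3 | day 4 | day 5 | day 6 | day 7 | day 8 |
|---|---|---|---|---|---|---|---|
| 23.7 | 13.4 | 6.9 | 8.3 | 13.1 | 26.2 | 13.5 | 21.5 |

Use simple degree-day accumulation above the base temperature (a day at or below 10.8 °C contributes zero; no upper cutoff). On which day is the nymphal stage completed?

Daily DD above 10.8 °C: 12.9, 2.6, 0.0, 0.0, 2.3, 15.4, 2.7, 10.7.
Cumulative: 12.9, 15.5, 15.5, 15.5, 17.8, 33.2, 35.9, 46.6.
The total first reaches 17 DD on day 5.

day 5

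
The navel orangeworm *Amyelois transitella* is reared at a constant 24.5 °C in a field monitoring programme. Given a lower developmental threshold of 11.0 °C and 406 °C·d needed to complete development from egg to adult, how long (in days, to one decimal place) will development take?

30.1 days

Daily accumulation = 24.5 − 11.0 = 13.5 DD/day.
Duration = 406 / 13.5 = 30.074 ≈ 30.1 days.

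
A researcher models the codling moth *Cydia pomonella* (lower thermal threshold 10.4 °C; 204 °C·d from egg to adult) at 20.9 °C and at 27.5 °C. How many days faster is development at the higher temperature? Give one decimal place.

At 20.9 °C: 204 / (20.9 − 10.4) = 204 / 10.5 = 19.429 d.
At 27.5 °C: 204 / (27.5 − 10.4) = 204 / 17.1 = 11.930 d.
Difference = |19.429 − 11.930| = 7.499 ≈ 7.5 days.

7.5 days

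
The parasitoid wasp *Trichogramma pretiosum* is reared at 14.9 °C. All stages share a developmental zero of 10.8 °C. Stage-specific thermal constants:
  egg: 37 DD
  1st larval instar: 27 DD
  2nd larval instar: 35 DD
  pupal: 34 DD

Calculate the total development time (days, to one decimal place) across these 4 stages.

32.4 days

Daily accumulation at 14.9 °C = 14.9 − 10.8 = 4.1 DD/day.
Total K = 37 + 27 + 35 + 34 = 133 DD.
Total duration = 133 / 4.1 = 32.439 ≈ 32.4 days.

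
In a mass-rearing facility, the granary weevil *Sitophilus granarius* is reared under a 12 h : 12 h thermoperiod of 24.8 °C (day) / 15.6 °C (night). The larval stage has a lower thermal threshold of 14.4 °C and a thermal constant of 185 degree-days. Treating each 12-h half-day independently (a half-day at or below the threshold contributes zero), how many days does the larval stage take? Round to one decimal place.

31.9 days

Day half: max(0, 24.8 − 14.4) × 0.5 = 10.4 × 0.5 = 5.20 DD.
Night half: max(0, 15.6 − 14.4) × 0.5 = 1.2 × 0.5 = 0.60 DD.
Per 24 h: 5.80 DD/day.
Duration = 185 / 5.80 = 31.897 ≈ 31.9 days.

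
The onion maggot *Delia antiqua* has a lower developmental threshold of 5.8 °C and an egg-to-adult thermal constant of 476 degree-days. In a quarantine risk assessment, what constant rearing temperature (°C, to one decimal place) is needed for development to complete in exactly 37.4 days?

18.5 °C

Required daily accumulation = 476 / 37.4 = 12.727 DD/day.
T = T_base + 12.727 = 5.8 + 12.727 = 18.527 ≈ 18.5 °C.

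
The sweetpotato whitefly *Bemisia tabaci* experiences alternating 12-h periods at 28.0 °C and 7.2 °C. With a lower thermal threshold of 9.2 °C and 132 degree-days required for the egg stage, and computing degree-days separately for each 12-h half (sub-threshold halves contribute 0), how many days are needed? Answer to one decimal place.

14.0 days

Day half: max(0, 28.0 − 9.2) × 0.5 = 18.8 × 0.5 = 9.40 DD.
Night half: max(0, 7.2 − 9.2) × 0.5 = 0.0 × 0.5 = 0.00 DD.
Per 24 h: 9.40 DD/day.
Duration = 132 / 9.40 = 14.043 ≈ 14.0 days.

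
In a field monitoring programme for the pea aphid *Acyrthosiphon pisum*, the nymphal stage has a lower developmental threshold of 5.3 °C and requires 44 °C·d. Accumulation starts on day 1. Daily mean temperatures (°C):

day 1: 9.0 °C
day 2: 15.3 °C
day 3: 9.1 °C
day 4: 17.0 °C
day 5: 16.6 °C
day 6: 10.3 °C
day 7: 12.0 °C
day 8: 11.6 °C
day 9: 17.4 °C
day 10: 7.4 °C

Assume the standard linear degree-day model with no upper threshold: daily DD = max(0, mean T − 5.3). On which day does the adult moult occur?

day 6

Daily DD above 5.3 °C: 3.7, 10.0, 3.8, 11.7, 11.3, 5.0, 6.7, 6.3, 12.1, 2.1.
Cumulative: 3.7, 13.7, 17.5, 29.2, 40.5, 45.5, 52.2, 58.5, 70.6, 72.7.
The total first reaches 44 DD on day 6.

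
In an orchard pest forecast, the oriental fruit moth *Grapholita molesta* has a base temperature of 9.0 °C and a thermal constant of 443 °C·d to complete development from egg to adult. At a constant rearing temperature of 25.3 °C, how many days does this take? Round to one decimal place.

Daily accumulation = 25.3 − 9.0 = 16.3 DD/day.
Duration = 443 / 16.3 = 27.178 ≈ 27.2 days.

27.2 days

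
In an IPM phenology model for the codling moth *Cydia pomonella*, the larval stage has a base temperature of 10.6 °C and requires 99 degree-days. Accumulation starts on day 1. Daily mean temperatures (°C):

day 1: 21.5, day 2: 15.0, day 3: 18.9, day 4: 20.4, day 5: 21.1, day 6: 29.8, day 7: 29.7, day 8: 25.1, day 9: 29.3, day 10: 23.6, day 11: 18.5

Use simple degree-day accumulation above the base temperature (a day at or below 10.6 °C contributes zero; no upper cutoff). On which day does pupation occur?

Daily DD above 10.6 °C: 10.9, 4.4, 8.3, 9.8, 10.5, 19.2, 19.1, 14.5, 18.7, 13.0, 7.9.
Cumulative: 10.9, 15.3, 23.6, 33.4, 43.9, 63.1, 82.2, 96.7, 115.4, 128.4, 136.3.
The total first reaches 99 DD on day 9.

day 9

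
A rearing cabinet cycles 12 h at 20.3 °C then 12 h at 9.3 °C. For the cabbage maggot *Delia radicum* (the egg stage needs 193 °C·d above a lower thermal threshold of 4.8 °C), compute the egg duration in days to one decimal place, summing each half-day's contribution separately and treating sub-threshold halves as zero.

Day half: max(0, 20.3 − 4.8) × 0.5 = 15.5 × 0.5 = 7.75 DD.
Night half: max(0, 9.3 − 4.8) × 0.5 = 4.5 × 0.5 = 2.25 DD.
Per 24 h: 10.00 DD/day.
Duration = 193 / 10.00 = 19.300 ≈ 19.3 days.

19.3 days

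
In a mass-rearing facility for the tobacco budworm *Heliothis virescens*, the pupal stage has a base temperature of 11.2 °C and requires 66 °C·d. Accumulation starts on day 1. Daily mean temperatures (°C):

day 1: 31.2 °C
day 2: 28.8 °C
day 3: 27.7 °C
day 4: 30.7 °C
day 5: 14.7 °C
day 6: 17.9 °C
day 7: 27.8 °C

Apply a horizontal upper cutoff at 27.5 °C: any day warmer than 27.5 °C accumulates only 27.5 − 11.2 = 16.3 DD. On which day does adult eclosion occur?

Daily DD above 11.2 °C (capped at 16.3): 16.3, 16.3, 16.3, 16.3, 3.5, 6.7, 16.3.
Cumulative: 16.3, 32.6, 48.9, 65.2, 68.7, 75.4, 91.7.
The total first reaches 66 DD on day 5.

day 5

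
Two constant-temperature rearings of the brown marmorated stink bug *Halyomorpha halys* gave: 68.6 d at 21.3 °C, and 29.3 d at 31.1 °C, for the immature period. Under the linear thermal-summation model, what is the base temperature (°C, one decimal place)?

Under the model K = D·(T − T_b), so D₁·(T₁ − T_b) = D₂·(T₂ − T_b).
68.6·(21.3 − T_b) = 29.3·(31.1 − T_b)
T_b = (68.6·21.3 − 29.3·31.1) / (68.6 − 29.3) = 549.95 / 39.3 = 13.994 °C ≈ 14.0 °C.

14.0 °C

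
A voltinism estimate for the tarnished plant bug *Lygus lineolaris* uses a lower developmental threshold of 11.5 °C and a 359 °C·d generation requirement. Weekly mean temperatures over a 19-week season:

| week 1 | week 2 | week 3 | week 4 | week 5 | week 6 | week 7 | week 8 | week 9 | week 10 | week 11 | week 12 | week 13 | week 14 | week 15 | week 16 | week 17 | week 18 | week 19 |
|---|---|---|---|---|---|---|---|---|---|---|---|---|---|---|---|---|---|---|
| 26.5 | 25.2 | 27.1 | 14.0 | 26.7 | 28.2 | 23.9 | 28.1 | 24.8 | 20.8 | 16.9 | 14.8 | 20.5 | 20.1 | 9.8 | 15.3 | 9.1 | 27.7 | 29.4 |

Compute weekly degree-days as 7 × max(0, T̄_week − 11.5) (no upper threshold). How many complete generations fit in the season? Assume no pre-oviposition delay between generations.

3 generations

Weekly DD (7 × max(0, T̄ − 11.5)): 105.0, 95.9, 109.2, 17.5, 106.4, 116.9, 86.8, 116.2, 93.1, 65.1, 37.8, 23.1, 63.0, 60.2, 0.0, 26.6, 0.0, 113.4, 125.3.
Season total = 1361.5 DD.
Complete generations = ⌊1361.5 / 359⌋ = 3.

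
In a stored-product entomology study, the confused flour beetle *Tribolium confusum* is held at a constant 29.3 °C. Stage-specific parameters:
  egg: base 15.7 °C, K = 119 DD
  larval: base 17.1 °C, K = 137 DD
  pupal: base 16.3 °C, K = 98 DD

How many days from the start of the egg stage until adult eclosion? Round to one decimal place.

27.5 days

egg: 119 / (29.3 − 15.7) = 119 / 13.6 = 8.750 d.
larval: 137 / (29.3 − 17.1) = 137 / 12.2 = 11.230 d.
pupal: 98 / (29.3 − 16.3) = 98 / 13.0 = 7.538 d.
Sum = 27.518 ≈ 27.5 days.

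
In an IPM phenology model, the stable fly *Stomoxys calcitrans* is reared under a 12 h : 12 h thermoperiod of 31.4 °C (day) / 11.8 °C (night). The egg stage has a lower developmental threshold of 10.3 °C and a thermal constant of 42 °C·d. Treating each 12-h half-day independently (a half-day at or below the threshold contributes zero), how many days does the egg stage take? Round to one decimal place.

3.7 days

Day half: max(0, 31.4 − 10.3) × 0.5 = 21.1 × 0.5 = 10.55 DD.
Night half: max(0, 11.8 − 10.3) × 0.5 = 1.5 × 0.5 = 0.75 DD.
Per 24 h: 11.30 DD/day.
Duration = 42 / 11.30 = 3.717 ≈ 3.7 days.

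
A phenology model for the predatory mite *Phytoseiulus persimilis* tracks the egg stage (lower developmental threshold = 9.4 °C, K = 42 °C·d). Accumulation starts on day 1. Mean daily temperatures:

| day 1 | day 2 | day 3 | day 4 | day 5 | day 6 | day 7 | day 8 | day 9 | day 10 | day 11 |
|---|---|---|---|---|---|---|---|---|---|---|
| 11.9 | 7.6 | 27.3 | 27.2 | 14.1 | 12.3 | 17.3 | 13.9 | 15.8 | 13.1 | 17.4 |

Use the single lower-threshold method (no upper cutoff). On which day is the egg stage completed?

Daily DD above 9.4 °C: 2.5, 0.0, 17.9, 17.8, 4.7, 2.9, 7.9, 4.5, 6.4, 3.7, 8.0.
Cumulative: 2.5, 2.5, 20.4, 38.2, 42.9, 45.8, 53.7, 58.2, 64.6, 68.3, 76.3.
The total first reaches 42 DD on day 5.

day 5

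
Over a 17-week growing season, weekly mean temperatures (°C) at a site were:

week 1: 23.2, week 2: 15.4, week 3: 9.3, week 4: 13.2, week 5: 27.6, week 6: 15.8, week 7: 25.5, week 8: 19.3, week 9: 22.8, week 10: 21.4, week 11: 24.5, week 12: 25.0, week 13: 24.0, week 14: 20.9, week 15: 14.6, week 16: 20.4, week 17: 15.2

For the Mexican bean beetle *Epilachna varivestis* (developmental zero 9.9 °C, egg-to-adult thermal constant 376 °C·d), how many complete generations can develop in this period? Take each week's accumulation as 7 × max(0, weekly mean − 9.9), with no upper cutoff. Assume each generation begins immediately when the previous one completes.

Weekly DD (7 × max(0, T̄ − 9.9)): 93.1, 38.5, 0.0, 23.1, 123.9, 41.3, 109.2, 65.8, 90.3, 80.5, 102.2, 105.7, 98.7, 77.0, 32.9, 73.5, 37.1.
Season total = 1192.8 DD.
Complete generations = ⌊1192.8 / 376⌋ = 3.

3 generations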